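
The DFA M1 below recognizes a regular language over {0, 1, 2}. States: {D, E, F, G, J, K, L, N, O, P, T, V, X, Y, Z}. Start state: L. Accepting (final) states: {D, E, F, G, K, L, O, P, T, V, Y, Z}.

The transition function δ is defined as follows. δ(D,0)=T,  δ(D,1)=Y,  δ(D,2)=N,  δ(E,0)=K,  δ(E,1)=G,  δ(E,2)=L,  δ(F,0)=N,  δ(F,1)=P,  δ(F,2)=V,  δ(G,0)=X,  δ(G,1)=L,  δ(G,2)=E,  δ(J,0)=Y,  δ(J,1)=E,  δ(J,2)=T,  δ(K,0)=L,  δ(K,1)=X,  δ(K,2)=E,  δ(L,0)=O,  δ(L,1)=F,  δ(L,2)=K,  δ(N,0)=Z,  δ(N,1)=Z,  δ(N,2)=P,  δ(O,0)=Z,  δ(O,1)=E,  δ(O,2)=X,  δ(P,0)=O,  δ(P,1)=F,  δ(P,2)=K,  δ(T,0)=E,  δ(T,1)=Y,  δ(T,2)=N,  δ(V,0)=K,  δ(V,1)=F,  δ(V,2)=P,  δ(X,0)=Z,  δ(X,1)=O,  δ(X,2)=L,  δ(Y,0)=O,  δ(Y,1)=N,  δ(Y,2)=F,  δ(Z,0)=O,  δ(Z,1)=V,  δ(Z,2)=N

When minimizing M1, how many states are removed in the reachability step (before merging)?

Starting at L and following transitions, the reachable set is {E, F, G, K, L, N, O, P, V, X, Z}. That leaves D, J, T, Y unreachable — 4 in total.

4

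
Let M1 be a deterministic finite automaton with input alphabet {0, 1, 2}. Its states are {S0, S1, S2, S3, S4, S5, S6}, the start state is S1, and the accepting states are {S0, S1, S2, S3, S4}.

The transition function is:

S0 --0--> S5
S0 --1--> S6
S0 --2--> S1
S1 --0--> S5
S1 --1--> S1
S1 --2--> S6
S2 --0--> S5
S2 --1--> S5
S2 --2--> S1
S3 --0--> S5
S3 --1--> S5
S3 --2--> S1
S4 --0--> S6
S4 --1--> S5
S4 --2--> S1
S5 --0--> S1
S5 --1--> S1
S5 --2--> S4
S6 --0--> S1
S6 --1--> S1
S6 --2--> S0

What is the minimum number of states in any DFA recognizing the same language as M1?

3

Reachable states from the start: {S0,S1,S4,S5,S6}. Unreachable: {S2,S3} — drop them.
Initial partition by acceptance: {S0,S1,S4} | {S5,S6}.
Refine {S0,S1,S4} on symbol 1: members go to different blocks, giving {S0,S4} and {S1}.
The partition is now stable with 3 blocks: {S0,S4} | {S5,S6} | {S1}.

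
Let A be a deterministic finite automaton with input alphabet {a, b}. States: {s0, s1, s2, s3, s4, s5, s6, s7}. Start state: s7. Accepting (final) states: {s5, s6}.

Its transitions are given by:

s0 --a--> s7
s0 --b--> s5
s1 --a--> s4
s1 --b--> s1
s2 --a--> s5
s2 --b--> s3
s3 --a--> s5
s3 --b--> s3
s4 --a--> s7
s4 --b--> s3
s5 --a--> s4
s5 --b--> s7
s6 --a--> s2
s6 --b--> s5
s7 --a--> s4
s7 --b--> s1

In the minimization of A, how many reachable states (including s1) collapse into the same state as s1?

2

States {s0,s2,s6} cannot be reached from the start state, so discard them.
P0 = {s5} | {s1,s3,s4,s7}.
Refine {s1,s3,s4,s7} on symbol a: members go to different blocks, giving {s1,s4,s7} and {s3}.
Split {s1,s4,s7} by δ(·,b) → {s1,s7} and {s4}.
Stable partition: {s5} | {s1,s7} | {s3} | {s4} — 4 equivalence classes.
The equivalence class containing s1 is {s1,s7}, of size 2.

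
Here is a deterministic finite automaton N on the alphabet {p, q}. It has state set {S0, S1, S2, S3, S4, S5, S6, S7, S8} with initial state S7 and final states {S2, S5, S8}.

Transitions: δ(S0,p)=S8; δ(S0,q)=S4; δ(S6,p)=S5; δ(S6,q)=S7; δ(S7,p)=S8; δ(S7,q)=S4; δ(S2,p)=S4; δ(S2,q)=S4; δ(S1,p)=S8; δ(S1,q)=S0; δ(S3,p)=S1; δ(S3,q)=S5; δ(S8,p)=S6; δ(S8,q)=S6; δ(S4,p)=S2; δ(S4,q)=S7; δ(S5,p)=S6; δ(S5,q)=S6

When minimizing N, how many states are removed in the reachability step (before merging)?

No path from S7 leads to S0, S1, S3; the other 6 states are all reachable.

3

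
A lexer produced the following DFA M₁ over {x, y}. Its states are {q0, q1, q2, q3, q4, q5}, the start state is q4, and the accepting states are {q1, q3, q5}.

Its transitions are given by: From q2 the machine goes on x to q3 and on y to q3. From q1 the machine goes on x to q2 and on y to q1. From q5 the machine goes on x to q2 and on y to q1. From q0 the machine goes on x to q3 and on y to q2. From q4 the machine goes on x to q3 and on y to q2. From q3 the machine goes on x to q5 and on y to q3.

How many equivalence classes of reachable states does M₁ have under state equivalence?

Reachable states from the start: {q1,q2,q3,q4,q5}. Unreachable: {q0} — drop them.
Start with accepting vs non-accepting: {q1,q3,q5} | {q2,q4}.
Split {q1,q3,q5} by δ(·,x) → {q1,q5} and {q3}.
On input y, block {q2,q4} splits into {q2} and {q4}.
Stable partition: {q1,q5} | {q2} | {q3} | {q4} — 4 equivalence classes.

4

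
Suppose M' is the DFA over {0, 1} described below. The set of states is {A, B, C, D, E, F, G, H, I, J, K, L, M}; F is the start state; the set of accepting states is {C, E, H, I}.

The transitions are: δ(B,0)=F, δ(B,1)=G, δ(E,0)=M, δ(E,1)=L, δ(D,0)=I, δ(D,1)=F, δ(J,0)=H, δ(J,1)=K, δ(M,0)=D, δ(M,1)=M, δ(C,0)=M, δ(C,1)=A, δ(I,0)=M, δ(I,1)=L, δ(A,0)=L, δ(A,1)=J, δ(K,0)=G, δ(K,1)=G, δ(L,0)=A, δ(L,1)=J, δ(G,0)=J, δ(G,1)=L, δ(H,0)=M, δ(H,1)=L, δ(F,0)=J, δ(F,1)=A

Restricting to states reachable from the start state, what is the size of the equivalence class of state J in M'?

1

States {B,C,E} cannot be reached from the start state, so discard them.
P0 = {H,I} | {A,D,F,G,J,K,L,M}.
On input 0, block {A,D,F,G,J,K,L,M} splits into {A,F,G,K,L,M} and {D,J}.
On input 0, block {A,F,G,K,L,M} splits into {A,K,L} and {F,G,M}.
On input 0, block {A,K,L} splits into {A,L} and {K}.
On input 1, block {D,J} splits into {D} and {J}.
Refine {F,G,M} on symbol 0: members go to different blocks, giving {F,G} and {M}.
Stable partition: {H,I} | {A,L} | {D} | {F,G} | {K} | {J} | {M} — 7 equivalence classes.
The equivalence class containing J is {J}, of size 1.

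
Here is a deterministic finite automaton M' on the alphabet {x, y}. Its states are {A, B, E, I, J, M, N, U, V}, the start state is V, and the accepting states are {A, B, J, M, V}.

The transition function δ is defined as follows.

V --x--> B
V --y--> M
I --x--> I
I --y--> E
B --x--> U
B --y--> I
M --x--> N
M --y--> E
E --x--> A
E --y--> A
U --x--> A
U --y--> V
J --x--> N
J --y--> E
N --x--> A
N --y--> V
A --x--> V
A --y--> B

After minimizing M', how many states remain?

7

States {J} cannot be reached from the start state, so discard them.
Initial partition by acceptance: {A,B,M,V} | {E,I,N,U}.
Split {A,B,M,V} by δ(·,x) → {A,V} and {B,M}.
On input x, block {A,V} splits into {V} and {A}.
Refine {E,I,N,U} on symbol x: members go to different blocks, giving {E,N,U} and {I}.
On input y, block {E,N,U} splits into {N,U} and {E}.
Split {B,M} by δ(·,y) → {M} and {B}.
The partition is now stable with 7 blocks: {V} | {N,U} | {M} | {A} | {I} | {E} | {B}.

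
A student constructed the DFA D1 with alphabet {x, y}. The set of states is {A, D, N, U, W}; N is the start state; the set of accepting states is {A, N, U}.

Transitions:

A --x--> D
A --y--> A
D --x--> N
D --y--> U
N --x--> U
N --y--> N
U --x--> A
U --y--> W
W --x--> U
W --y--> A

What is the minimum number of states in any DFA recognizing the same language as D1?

Start with accepting vs non-accepting: {A,N,U} | {D,W}.
On input x, block {A,N,U} splits into {N,U} and {A}.
On input x, block {N,U} splits into {U} and {N}.
On input x, block {D,W} splits into {W} and {D}.
No further refinement is possible. Final partition (5 blocks): {U} | {W} | {A} | {N} | {D}.

5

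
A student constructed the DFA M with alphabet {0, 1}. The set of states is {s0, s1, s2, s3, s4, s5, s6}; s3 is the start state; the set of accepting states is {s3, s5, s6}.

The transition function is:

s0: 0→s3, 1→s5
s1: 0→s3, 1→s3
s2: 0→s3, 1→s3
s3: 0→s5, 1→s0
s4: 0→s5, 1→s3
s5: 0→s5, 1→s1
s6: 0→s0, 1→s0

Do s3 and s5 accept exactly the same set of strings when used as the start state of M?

Yes

Reachable states from the start: {s0,s1,s3,s5}. Unreachable: {s2,s4,s6} — drop them.
Initial partition by acceptance: {s3,s5} | {s0,s1}.
Stable partition: {s3,s5} | {s0,s1} — 2 equivalence classes.
s3 and s5 lie in the same block of the stable partition, so they are equivalent — no string distinguishes them.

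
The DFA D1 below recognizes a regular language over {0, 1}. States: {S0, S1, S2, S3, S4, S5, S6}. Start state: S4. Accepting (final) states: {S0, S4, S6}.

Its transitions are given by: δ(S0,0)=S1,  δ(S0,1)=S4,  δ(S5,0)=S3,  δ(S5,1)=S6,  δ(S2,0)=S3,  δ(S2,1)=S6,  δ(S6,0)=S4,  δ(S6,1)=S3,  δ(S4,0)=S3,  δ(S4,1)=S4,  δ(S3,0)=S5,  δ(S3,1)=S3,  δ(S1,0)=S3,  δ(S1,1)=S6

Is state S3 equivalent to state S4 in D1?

First remove the unreachable states {S0,S1,S2}; 4 states remain.
Start with accepting vs non-accepting: {S4,S6} | {S3,S5}.
Refine {S4,S6} on symbol 0: members go to different blocks, giving {S4} and {S6}.
Split {S3,S5} by δ(·,1) → {S3} and {S5}.
No further refinement is possible. Final partition (4 blocks): {S4} | {S3} | {S6} | {S5}.
S3 and S4 end up in different blocks, so they are distinguishable. For instance, the string 'ε' is accepted from only S4.

No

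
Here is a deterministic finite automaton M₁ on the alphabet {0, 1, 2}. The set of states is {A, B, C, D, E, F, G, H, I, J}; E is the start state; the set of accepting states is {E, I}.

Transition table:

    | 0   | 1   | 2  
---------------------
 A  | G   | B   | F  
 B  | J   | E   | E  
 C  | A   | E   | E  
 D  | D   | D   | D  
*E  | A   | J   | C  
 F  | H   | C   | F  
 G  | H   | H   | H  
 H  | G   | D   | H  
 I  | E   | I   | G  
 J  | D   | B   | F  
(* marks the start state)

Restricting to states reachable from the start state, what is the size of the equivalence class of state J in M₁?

3

First remove the unreachable states {I}; 9 states remain.
Initial partition by acceptance: {E} | {A,B,C,D,F,G,H,J}.
On input 1, block {A,B,C,D,F,G,H,J} splits into {A,D,F,G,H,J} and {B,C}.
Refine {A,D,F,G,H,J} on symbol 1: members go to different blocks, giving {A,F,J} and {D,G,H}.
Stable partition: {E} | {A,F,J} | {B,C} | {D,G,H} — 4 equivalence classes.
State J belongs to the block {A,F,J}, which has 3 states.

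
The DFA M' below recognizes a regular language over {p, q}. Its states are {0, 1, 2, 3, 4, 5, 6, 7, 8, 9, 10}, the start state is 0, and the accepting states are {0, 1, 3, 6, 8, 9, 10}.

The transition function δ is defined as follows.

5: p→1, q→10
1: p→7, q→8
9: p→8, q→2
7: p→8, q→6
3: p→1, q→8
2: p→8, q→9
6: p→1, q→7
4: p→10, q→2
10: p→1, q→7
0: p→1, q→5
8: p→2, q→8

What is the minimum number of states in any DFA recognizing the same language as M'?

3

States {3,4} cannot be reached from the start state, so discard them.
Start with accepting vs non-accepting: {0,1,6,8,9,10} | {2,5,7}.
Refine {0,1,6,8,9,10} on symbol p: members go to different blocks, giving {0,6,9,10} and {1,8}.
Stable partition: {0,6,9,10} | {2,5,7} | {1,8} — 3 equivalence classes.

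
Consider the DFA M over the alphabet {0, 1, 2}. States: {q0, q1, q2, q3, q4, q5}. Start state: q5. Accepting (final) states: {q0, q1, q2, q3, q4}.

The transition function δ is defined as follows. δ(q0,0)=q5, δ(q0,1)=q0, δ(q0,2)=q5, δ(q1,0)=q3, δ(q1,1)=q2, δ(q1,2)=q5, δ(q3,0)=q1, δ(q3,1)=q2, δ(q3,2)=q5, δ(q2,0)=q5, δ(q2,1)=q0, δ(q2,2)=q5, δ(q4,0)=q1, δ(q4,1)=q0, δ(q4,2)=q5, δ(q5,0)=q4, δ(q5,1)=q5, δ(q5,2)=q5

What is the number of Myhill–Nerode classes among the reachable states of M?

3

All states are reachable from the start state.
Initial partition by acceptance: {q0,q1,q2,q3,q4} | {q5}.
On input 0, block {q0,q1,q2,q3,q4} splits into {q1,q3,q4} and {q0,q2}.
Stable partition: {q1,q3,q4} | {q5} | {q0,q2} — 3 equivalence classes.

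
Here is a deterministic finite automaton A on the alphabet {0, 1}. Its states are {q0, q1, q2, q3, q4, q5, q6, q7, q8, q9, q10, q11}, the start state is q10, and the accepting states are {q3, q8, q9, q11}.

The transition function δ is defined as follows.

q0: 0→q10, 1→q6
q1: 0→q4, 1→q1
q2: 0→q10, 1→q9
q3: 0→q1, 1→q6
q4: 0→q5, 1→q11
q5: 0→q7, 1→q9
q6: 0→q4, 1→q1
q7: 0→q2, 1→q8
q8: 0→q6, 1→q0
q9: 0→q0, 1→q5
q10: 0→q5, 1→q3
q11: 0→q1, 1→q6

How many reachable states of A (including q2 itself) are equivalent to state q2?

Every state is reachable, so we keep all 12.
Initial partition by acceptance: {q3,q8,q9,q11} | {q0,q1,q2,q4,q5,q6,q7,q10}.
On input 1, block {q0,q1,q2,q4,q5,q6,q7,q10} splits into {q2,q4,q5,q7,q10} and {q0,q1,q6}.
On input 1, block {q3,q8,q9,q11} splits into {q3,q8,q11} and {q9}.
On input 1, block {q2,q4,q5,q7,q10} splits into {q4,q7,q10} and {q2,q5}.
The partition is now stable with 5 blocks: {q3,q8,q11} | {q4,q7,q10} | {q0,q1,q6} | {q9} | {q2,q5}.
The equivalence class containing q2 is {q2,q5}, of size 2.

2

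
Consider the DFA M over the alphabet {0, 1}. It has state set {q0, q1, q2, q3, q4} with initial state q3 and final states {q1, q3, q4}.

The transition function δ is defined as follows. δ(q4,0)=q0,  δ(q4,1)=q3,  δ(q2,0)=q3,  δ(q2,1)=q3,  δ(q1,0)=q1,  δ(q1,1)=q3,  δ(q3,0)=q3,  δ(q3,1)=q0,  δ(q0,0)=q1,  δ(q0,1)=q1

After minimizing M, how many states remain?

Reachable states from the start: {q0,q1,q3}. Unreachable: {q2,q4} — drop them.
Start with accepting vs non-accepting: {q1,q3} | {q0}.
On input 1, block {q1,q3} splits into {q1} and {q3}.
Stable partition: {q1} | {q0} | {q3} — 3 equivalence classes.

3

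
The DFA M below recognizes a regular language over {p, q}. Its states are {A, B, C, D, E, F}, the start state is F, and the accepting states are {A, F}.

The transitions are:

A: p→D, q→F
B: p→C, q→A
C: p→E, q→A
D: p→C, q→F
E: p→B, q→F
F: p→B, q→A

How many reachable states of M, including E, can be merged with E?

4

Every state is reachable, so we keep all 6.
P0 = {A,F} | {B,C,D,E}.
Stable partition: {A,F} | {B,C,D,E} — 2 equivalence classes.
State E belongs to the block {B,C,D,E}, which has 4 states.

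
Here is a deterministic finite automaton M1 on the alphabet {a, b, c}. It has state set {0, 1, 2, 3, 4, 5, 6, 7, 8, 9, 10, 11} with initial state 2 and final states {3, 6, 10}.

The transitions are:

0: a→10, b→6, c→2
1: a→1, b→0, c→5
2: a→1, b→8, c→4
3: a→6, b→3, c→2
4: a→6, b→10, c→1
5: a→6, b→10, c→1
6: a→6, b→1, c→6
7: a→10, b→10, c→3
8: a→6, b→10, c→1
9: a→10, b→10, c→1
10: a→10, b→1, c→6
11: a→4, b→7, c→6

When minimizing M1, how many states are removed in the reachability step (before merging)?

Starting at 2 and following transitions, the reachable set is {0, 1, 2, 4, 5, 6, 8, 10}. That leaves 3, 7, 9, 11 unreachable — 4 in total.

4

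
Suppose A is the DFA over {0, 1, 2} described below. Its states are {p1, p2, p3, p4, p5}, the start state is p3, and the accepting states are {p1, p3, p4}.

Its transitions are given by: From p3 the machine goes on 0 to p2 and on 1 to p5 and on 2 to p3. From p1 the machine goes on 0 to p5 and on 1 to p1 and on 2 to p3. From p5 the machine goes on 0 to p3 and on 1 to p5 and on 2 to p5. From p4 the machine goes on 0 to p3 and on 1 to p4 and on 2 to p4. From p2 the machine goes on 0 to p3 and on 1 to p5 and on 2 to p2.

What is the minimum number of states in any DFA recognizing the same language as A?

2

Reachable states from the start: {p2,p3,p5}. Unreachable: {p1,p4} — drop them.
Initial partition by acceptance: {p3} | {p2,p5}.
The partition is now stable with 2 blocks: {p3} | {p2,p5}.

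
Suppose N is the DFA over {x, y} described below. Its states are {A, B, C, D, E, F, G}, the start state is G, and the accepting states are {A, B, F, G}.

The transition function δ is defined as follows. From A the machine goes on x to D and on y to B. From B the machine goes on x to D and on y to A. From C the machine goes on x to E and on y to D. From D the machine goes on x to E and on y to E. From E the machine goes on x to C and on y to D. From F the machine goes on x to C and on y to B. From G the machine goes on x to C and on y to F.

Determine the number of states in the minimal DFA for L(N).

Every state is reachable, so we keep all 7.
P0 = {A,B,F,G} | {C,D,E}.
The partition is now stable with 2 blocks: {A,B,F,G} | {C,D,E}.

2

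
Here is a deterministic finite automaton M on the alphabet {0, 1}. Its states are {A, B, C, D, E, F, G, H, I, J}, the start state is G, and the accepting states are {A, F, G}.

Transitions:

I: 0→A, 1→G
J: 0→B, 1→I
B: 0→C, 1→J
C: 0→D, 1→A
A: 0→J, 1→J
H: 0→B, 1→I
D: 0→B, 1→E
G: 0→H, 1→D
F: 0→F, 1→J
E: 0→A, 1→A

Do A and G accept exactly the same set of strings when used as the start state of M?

Yes

First remove the unreachable states {F}; 9 states remain.
Start with accepting vs non-accepting: {A,G} | {B,C,D,E,H,I,J}.
On input 0, block {B,C,D,E,H,I,J} splits into {B,C,D,H,J} and {E,I}.
On input 1, block {B,C,D,H,J} splits into {D,H,J} and {B} and {C}.
No further refinement is possible. Final partition (5 blocks): {A,G} | {D,H,J} | {E,I} | {B} | {C}.
A and G lie in the same block of the stable partition, so they are equivalent — no string distinguishes them.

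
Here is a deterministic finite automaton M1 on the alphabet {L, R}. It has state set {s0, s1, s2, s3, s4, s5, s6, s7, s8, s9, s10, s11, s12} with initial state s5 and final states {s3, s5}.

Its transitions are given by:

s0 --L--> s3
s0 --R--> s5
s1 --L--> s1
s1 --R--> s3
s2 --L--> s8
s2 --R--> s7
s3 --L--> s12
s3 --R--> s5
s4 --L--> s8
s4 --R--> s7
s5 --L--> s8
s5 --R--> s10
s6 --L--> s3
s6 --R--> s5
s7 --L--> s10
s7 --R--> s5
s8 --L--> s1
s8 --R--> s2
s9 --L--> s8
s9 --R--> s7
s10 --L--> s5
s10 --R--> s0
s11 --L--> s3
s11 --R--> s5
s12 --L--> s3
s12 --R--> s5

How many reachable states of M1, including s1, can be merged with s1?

1

First remove the unreachable states {s4,s6,s9,s11}; 9 states remain.
Initial partition by acceptance: {s3,s5} | {s0,s1,s2,s7,s8,s10,s12}.
Refine {s3,s5} on symbol R: members go to different blocks, giving {s3} and {s5}.
Split {s0,s1,s2,s7,s8,s10,s12} by δ(·,L) → {s1,s2,s7,s8} and {s0,s12} and {s10}.
Split {s1,s2,s7,s8} by δ(·,L) → {s1,s2,s8} and {s7}.
On input R, block {s1,s2,s8} splits into {s1} and {s2} and {s8}.
Stable partition: {s3} | {s1} | {s5} | {s0,s12} | {s10} | {s7} | {s2} | {s8} — 8 equivalence classes.
The equivalence class containing s1 is {s1}, of size 1.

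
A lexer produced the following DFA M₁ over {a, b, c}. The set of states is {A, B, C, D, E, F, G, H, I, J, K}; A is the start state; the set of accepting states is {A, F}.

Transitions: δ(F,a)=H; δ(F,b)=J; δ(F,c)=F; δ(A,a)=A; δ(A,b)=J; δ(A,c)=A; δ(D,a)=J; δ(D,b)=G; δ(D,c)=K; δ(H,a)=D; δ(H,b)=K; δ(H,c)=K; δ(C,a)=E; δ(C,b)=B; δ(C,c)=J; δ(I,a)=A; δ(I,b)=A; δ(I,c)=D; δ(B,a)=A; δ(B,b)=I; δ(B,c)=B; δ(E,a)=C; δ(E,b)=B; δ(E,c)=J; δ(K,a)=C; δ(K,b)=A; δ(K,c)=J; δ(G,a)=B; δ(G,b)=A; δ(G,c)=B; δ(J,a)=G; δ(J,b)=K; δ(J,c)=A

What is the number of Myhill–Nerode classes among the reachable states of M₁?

8

Reachable states from the start: {A,B,C,D,E,G,I,J,K}. Unreachable: {F,H} — drop them.
Initial partition by acceptance: {A} | {B,C,D,E,G,I,J,K}.
Split {B,C,D,E,G,I,J,K} by δ(·,a) → {C,D,E,G,J,K} and {B,I}.
Refine {C,D,E,G,J,K} on symbol a: members go to different blocks, giving {C,D,E,J,K} and {G}.
Refine {C,D,E,J,K} on symbol a: members go to different blocks, giving {C,D,E,K} and {J}.
Split {C,D,E,K} by δ(·,a) → {C,E,K} and {D}.
Split {C,E,K} by δ(·,b) → {C,E} and {K}.
Split {B,I} by δ(·,b) → {B} and {I}.
The partition is now stable with 8 blocks: {A} | {C,E} | {B} | {G} | {J} | {D} | {K} | {I}.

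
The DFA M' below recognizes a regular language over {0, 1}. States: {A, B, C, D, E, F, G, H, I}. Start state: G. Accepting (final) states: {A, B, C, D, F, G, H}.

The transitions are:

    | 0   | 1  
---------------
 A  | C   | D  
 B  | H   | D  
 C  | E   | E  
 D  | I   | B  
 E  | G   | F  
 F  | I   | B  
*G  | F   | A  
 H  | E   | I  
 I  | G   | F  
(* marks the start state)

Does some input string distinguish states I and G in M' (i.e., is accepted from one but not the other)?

Yes

All states are reachable from the start state.
P0 = {A,B,C,D,F,G,H} | {E,I}.
Split {A,B,C,D,F,G,H} by δ(·,0) → {C,D,F,H} and {A,B,G}.
Refine {C,D,F,H} on symbol 1: members go to different blocks, giving {C,H} and {D,F}.
Refine {A,B,G} on symbol 0: members go to different blocks, giving {A,B} and {G}.
The partition is now stable with 5 blocks: {C,H} | {E,I} | {A,B} | {D,F} | {G}.
I and G end up in different blocks, so they are distinguishable. For instance, the string 'ε' is accepted from only G.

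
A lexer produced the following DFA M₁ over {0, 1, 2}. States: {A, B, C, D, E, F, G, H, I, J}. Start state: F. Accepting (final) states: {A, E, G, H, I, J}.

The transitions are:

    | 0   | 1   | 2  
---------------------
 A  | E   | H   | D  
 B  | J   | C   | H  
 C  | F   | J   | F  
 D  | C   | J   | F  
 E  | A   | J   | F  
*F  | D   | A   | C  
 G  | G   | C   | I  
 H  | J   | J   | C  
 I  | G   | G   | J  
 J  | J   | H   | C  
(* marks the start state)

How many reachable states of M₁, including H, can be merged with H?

States {B,G,I} cannot be reached from the start state, so discard them.
Start with accepting vs non-accepting: {A,E,H,J} | {C,D,F}.
Stable partition: {A,E,H,J} | {C,D,F} — 2 equivalence classes.
State H belongs to the block {A,E,H,J}, which has 4 states.

4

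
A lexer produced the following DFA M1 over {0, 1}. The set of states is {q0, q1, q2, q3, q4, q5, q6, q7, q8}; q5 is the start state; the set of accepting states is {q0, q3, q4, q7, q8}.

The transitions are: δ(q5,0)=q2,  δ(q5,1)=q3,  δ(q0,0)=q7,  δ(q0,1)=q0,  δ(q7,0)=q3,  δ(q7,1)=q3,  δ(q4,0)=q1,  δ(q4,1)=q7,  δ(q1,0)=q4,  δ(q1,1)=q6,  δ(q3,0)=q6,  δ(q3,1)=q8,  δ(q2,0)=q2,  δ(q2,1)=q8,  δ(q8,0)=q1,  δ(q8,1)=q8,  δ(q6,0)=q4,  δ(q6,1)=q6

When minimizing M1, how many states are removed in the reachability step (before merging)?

1

No path from q5 leads to q0; the other 8 states are all reachable.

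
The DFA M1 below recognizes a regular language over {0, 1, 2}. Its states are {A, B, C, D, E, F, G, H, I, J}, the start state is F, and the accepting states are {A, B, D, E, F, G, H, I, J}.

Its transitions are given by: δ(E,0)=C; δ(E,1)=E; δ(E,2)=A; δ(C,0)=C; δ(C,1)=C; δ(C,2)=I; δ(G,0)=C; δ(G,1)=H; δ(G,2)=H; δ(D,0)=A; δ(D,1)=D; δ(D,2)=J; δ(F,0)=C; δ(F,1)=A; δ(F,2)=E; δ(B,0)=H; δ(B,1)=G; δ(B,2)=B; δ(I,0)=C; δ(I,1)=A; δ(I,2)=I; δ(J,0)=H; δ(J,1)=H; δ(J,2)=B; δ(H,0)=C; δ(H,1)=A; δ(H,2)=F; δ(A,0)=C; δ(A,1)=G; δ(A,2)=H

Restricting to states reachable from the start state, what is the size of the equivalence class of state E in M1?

Reachable states from the start: {A,C,E,F,G,H,I}. Unreachable: {B,D,J} — drop them.
P0 = {A,E,F,G,H,I} | {C}.
The partition is now stable with 2 blocks: {A,E,F,G,H,I} | {C}.
State E belongs to the block {A,E,F,G,H,I}, which has 6 states.

6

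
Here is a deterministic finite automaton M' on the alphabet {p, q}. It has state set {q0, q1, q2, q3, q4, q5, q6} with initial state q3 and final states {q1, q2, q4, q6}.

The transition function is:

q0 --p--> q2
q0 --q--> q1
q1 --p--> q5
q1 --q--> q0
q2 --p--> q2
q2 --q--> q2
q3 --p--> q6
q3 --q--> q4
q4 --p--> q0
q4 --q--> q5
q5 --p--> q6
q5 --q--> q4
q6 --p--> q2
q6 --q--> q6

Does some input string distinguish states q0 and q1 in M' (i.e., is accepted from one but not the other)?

Every state is reachable, so we keep all 7.
Initial partition by acceptance: {q1,q2,q4,q6} | {q0,q3,q5}.
Split {q1,q2,q4,q6} by δ(·,p) → {q1,q4} and {q2,q6}.
Stable partition: {q1,q4} | {q0,q3,q5} | {q2,q6} — 3 equivalence classes.
q0 and q1 end up in different blocks, so they are distinguishable. For instance, the string 'ε' is accepted from only q1.

Yes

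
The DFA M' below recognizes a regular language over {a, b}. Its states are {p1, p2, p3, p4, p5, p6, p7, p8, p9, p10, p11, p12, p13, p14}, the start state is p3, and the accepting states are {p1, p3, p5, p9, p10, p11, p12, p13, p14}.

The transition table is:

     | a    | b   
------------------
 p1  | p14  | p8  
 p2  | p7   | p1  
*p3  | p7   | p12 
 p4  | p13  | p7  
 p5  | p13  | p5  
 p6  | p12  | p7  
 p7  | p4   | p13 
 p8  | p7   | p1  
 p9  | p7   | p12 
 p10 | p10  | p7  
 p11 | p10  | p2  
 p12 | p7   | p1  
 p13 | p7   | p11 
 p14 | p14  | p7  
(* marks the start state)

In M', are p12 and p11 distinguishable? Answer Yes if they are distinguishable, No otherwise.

Reachable states from the start: {p1,p2,p3,p4,p7,p8,p10,p11,p12,p13,p14}. Unreachable: {p5,p6,p9} — drop them.
Start with accepting vs non-accepting: {p1,p3,p10,p11,p12,p13,p14} | {p2,p4,p7,p8}.
Refine {p1,p3,p10,p11,p12,p13,p14} on symbol a: members go to different blocks, giving {p1,p10,p11,p14} and {p3,p12,p13}.
Split {p2,p4,p7,p8} by δ(·,a) → {p2,p7,p8} and {p4}.
Refine {p2,p7,p8} on symbol a: members go to different blocks, giving {p2,p8} and {p7}.
On input b, block {p1,p10,p11,p14} splits into {p1,p11} and {p10,p14}.
Split {p3,p12,p13} by δ(·,b) → {p12,p13} and {p3}.
No further refinement is possible. Final partition (7 blocks): {p1,p11} | {p2,p8} | {p12,p13} | {p4} | {p7} | {p10,p14} | {p3}.
p12 and p11 end up in different blocks, so they are distinguishable. For instance, the string 'a' is accepted from only p11.

Yes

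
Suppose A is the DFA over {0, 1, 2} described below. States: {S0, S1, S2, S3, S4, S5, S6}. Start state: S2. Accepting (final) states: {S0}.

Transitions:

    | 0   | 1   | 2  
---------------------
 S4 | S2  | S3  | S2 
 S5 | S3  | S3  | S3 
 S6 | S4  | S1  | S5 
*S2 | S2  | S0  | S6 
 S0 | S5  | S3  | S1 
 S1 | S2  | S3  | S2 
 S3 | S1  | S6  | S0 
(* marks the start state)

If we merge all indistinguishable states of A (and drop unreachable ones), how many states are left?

Every state is reachable, so we keep all 7.
Initial partition by acceptance: {S0} | {S1,S2,S3,S4,S5,S6}.
Split {S1,S2,S3,S4,S5,S6} by δ(·,1) → {S1,S3,S4,S5,S6} and {S2}.
Split {S1,S3,S4,S5,S6} by δ(·,0) → {S3,S5,S6} and {S1,S4}.
Split {S3,S5,S6} by δ(·,0) → {S3,S6} and {S5}.
Split {S3,S6} by δ(·,1) → {S3} and {S6}.
Stable partition: {S0} | {S3} | {S2} | {S1,S4} | {S5} | {S6} — 6 equivalence classes.

6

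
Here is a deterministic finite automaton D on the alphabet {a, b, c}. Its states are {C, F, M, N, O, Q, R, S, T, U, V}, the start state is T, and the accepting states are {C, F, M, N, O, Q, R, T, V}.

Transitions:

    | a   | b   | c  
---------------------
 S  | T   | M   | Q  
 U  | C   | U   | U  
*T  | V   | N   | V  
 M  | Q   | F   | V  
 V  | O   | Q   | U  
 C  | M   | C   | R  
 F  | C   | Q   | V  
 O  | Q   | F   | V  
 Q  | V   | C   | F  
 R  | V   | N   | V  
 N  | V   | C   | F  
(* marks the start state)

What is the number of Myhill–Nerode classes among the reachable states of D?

7

First remove the unreachable states {S}; 10 states remain.
Start with accepting vs non-accepting: {C,F,M,N,O,Q,R,T,V} | {U}.
On input c, block {C,F,M,N,O,Q,R,T,V} splits into {C,F,M,N,O,Q,R,T} and {V}.
On input a, block {C,F,M,N,O,Q,R,T} splits into {C,F,M,O} and {N,Q,R,T}.
Refine {C,F,M,O} on symbol a: members go to different blocks, giving {M,O} and {C,F}.
Refine {N,Q,R,T} on symbol b: members go to different blocks, giving {R,T} and {N,Q}.
On input a, block {C,F} splits into {F} and {C}.
The partition is now stable with 7 blocks: {M,O} | {U} | {V} | {R,T} | {F} | {N,Q} | {C}.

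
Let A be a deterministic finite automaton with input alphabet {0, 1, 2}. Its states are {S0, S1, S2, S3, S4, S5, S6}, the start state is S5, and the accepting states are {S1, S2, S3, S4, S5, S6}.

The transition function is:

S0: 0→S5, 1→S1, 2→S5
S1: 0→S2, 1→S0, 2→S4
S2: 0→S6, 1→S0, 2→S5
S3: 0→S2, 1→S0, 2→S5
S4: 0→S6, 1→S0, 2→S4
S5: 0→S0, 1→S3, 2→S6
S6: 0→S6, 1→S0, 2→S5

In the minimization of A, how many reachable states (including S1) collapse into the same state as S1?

2

Every state is reachable, so we keep all 7.
Initial partition by acceptance: {S1,S2,S3,S4,S5,S6} | {S0}.
Refine {S1,S2,S3,S4,S5,S6} on symbol 0: members go to different blocks, giving {S1,S2,S3,S4,S6} and {S5}.
Split {S1,S2,S3,S4,S6} by δ(·,2) → {S2,S3,S6} and {S1,S4}.
Stable partition: {S2,S3,S6} | {S0} | {S5} | {S1,S4} — 4 equivalence classes.
State S1 belongs to the block {S1,S4}, which has 2 states.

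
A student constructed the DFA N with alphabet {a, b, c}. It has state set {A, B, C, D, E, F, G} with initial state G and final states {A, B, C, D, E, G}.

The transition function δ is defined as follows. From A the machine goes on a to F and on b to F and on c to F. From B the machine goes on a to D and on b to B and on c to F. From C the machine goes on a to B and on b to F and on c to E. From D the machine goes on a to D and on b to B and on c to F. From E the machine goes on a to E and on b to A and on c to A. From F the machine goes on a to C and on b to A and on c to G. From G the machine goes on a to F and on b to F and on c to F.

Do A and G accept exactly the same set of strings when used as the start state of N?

Start with accepting vs non-accepting: {A,B,C,D,E,G} | {F}.
Refine {A,B,C,D,E,G} on symbol a: members go to different blocks, giving {B,C,D,E} and {A,G}.
Refine {B,C,D,E} on symbol b: members go to different blocks, giving {B,D} and {C} and {E}.
The partition is now stable with 5 blocks: {B,D} | {F} | {A,G} | {C} | {E}.
A and G lie in the same block of the stable partition, so they are equivalent — no string distinguishes them.

Yes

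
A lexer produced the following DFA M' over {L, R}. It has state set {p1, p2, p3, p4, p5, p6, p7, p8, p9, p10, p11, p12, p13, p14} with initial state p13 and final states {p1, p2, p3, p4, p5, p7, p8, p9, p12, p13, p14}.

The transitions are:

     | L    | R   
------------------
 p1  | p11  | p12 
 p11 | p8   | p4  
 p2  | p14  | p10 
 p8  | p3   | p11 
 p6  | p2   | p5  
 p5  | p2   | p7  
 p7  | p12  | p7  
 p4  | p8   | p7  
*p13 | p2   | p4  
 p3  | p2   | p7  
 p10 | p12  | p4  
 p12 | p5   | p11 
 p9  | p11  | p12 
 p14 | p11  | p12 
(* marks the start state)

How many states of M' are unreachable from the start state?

3

No path from p13 leads to p1, p6, p9; the other 11 states are all reachable.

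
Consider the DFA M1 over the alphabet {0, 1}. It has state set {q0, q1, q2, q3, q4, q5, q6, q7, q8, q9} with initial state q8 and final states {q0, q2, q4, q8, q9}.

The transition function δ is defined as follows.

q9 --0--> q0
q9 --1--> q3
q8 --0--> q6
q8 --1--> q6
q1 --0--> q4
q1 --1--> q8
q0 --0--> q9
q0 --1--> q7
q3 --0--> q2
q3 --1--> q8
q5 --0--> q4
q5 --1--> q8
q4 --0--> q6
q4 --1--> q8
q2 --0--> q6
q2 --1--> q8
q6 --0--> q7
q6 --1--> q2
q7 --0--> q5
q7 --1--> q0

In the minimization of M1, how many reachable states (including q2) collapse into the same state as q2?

2

Reachable states from the start: {q0,q2,q3,q4,q5,q6,q7,q8,q9}. Unreachable: {q1} — drop them.
P0 = {q0,q2,q4,q8,q9} | {q3,q5,q6,q7}.
Split {q0,q2,q4,q8,q9} by δ(·,0) → {q2,q4,q8} and {q0,q9}.
Refine {q2,q4,q8} on symbol 1: members go to different blocks, giving {q2,q4} and {q8}.
Split {q3,q5,q6,q7} by δ(·,0) → {q3,q5} and {q6,q7}.
Split {q0,q9} by δ(·,1) → {q0} and {q9}.
On input 0, block {q6,q7} splits into {q6} and {q7}.
No further refinement is possible. Final partition (7 blocks): {q2,q4} | {q3,q5} | {q0} | {q8} | {q6} | {q9} | {q7}.
State q2 belongs to the block {q2,q4}, which has 2 states.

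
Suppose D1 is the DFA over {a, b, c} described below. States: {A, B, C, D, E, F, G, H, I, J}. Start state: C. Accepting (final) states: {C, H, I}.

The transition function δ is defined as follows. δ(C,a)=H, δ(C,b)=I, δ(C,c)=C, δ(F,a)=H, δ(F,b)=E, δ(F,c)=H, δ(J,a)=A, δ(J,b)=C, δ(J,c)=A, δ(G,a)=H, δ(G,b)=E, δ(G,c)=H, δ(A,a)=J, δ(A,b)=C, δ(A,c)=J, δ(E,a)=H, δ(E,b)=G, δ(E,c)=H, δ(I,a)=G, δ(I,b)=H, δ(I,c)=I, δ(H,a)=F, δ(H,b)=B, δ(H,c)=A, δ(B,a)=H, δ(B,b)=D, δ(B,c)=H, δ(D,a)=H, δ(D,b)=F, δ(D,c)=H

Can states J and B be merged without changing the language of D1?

All states are reachable from the start state.
Start with accepting vs non-accepting: {C,H,I} | {A,B,D,E,F,G,J}.
On input a, block {C,H,I} splits into {H,I} and {C}.
Split {H,I} by δ(·,b) → {H} and {I}.
On input a, block {A,B,D,E,F,G,J} splits into {B,D,E,F,G} and {A,J}.
Stable partition: {H} | {B,D,E,F,G} | {C} | {I} | {A,J} — 5 equivalence classes.
J and B end up in different blocks, so they are distinguishable. For instance, the string 'a' is accepted from only B.

No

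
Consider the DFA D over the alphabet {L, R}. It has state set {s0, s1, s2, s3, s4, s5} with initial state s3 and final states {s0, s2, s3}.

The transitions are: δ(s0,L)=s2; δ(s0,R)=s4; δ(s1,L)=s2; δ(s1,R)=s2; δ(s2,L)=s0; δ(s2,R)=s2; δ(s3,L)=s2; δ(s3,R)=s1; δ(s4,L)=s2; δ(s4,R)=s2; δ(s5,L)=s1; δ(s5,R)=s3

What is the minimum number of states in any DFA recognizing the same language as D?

3

States {s5} cannot be reached from the start state, so discard them.
Start with accepting vs non-accepting: {s0,s2,s3} | {s1,s4}.
Split {s0,s2,s3} by δ(·,R) → {s0,s3} and {s2}.
The partition is now stable with 3 blocks: {s0,s3} | {s1,s4} | {s2}.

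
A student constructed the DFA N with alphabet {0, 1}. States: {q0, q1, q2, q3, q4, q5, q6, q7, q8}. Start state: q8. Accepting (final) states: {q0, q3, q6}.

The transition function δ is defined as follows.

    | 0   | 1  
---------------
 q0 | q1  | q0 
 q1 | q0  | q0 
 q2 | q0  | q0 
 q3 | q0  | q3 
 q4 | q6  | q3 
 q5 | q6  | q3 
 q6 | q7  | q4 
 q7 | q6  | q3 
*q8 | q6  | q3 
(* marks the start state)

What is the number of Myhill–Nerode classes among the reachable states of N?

States {q2,q5} cannot be reached from the start state, so discard them.
Initial partition by acceptance: {q0,q3,q6} | {q1,q4,q7,q8}.
On input 0, block {q0,q3,q6} splits into {q0,q6} and {q3}.
Refine {q0,q6} on symbol 1: members go to different blocks, giving {q0} and {q6}.
On input 0, block {q1,q4,q7,q8} splits into {q4,q7,q8} and {q1}.
No further refinement is possible. Final partition (5 blocks): {q0} | {q4,q7,q8} | {q3} | {q6} | {q1}.

5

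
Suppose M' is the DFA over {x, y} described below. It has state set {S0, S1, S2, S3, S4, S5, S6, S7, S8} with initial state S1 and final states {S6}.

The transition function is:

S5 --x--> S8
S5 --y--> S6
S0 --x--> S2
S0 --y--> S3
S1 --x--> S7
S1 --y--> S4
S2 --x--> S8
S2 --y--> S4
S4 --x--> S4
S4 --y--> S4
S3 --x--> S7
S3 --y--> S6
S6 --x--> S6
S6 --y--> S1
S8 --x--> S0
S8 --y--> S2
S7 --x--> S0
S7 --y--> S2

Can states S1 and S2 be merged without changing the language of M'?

Yes

First remove the unreachable states {S5}; 8 states remain.
Start with accepting vs non-accepting: {S6} | {S0,S1,S2,S3,S4,S7,S8}.
Split {S0,S1,S2,S3,S4,S7,S8} by δ(·,y) → {S0,S1,S2,S4,S7,S8} and {S3}.
Refine {S0,S1,S2,S4,S7,S8} on symbol y: members go to different blocks, giving {S1,S2,S4,S7,S8} and {S0}.
Refine {S1,S2,S4,S7,S8} on symbol x: members go to different blocks, giving {S1,S2,S4} and {S7,S8}.
Split {S1,S2,S4} by δ(·,x) → {S1,S2} and {S4}.
No further refinement is possible. Final partition (6 blocks): {S6} | {S1,S2} | {S3} | {S0} | {S7,S8} | {S4}.
S1 and S2 lie in the same block of the stable partition, so they are equivalent — no string distinguishes them.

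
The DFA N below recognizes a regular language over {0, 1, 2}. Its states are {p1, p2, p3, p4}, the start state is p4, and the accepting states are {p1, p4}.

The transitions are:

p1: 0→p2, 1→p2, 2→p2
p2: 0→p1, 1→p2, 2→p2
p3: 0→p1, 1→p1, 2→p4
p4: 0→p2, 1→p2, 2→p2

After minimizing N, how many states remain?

2

First remove the unreachable states {p3}; 3 states remain.
Start with accepting vs non-accepting: {p1,p4} | {p2}.
Stable partition: {p1,p4} | {p2} — 2 equivalence classes.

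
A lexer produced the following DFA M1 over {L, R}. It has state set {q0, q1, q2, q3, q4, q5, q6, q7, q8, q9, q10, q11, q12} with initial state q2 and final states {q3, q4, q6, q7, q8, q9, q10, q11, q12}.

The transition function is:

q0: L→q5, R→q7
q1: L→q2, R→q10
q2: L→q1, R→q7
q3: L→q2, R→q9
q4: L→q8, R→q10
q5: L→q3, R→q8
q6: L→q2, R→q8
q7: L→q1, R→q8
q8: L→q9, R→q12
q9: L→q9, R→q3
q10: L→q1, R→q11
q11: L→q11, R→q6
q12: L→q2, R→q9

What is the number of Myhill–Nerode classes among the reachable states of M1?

3

Reachable states from the start: {q1,q2,q3,q6,q7,q8,q9,q10,q11,q12}. Unreachable: {q0,q4,q5} — drop them.
P0 = {q3,q6,q7,q8,q9,q10,q11,q12} | {q1,q2}.
Split {q3,q6,q7,q8,q9,q10,q11,q12} by δ(·,L) → {q3,q6,q7,q10,q12} and {q8,q9,q11}.
The partition is now stable with 3 blocks: {q3,q6,q7,q10,q12} | {q1,q2} | {q8,q9,q11}.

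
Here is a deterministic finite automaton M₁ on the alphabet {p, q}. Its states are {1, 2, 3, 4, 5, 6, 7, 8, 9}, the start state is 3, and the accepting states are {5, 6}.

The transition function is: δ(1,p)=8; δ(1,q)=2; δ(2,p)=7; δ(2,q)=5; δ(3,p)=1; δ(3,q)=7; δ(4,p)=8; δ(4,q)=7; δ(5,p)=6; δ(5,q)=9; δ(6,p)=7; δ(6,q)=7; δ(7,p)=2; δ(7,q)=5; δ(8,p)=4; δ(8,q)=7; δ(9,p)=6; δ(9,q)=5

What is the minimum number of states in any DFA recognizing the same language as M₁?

Initial partition by acceptance: {5,6} | {1,2,3,4,7,8,9}.
On input p, block {5,6} splits into {5} and {6}.
Split {1,2,3,4,7,8,9} by δ(·,p) → {1,2,3,4,7,8} and {9}.
On input q, block {1,2,3,4,7,8} splits into {1,3,4,8} and {2,7}.
No further refinement is possible. Final partition (5 blocks): {5} | {1,3,4,8} | {6} | {9} | {2,7}.

5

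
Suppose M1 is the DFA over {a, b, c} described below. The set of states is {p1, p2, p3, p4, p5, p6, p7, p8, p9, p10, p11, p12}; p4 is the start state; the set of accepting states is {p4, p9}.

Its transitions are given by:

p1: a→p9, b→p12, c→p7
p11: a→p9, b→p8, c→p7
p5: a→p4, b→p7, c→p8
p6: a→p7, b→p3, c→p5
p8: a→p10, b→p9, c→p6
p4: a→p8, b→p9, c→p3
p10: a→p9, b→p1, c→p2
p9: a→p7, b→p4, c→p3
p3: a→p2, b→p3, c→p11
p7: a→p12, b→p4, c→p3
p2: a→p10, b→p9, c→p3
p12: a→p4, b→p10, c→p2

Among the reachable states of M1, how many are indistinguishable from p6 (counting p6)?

Initial partition by acceptance: {p4,p9} | {p1,p2,p3,p5,p6,p7,p8,p10,p11,p12}.
On input a, block {p1,p2,p3,p5,p6,p7,p8,p10,p11,p12} splits into {p1,p5,p10,p11,p12} and {p2,p3,p6,p7,p8}.
On input b, block {p1,p5,p10,p11,p12} splits into {p1,p10,p12} and {p5,p11}.
Split {p2,p3,p6,p7,p8} by δ(·,a) → {p2,p7,p8} and {p3,p6}.
No further refinement is possible. Final partition (5 blocks): {p4,p9} | {p1,p10,p12} | {p2,p7,p8} | {p5,p11} | {p3,p6}.
State p6 belongs to the block {p3,p6}, which has 2 states.

2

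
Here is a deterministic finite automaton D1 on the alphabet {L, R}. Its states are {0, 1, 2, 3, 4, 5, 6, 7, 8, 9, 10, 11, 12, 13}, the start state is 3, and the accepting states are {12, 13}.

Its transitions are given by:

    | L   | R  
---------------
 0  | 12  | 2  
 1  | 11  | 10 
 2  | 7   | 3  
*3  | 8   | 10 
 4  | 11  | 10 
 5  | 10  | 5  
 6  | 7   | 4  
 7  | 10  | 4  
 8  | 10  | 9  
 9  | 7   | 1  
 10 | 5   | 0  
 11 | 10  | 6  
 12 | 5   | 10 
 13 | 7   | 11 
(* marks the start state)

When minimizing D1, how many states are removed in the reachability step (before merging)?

No path from 3 leads to 13; the other 13 states are all reachable.

1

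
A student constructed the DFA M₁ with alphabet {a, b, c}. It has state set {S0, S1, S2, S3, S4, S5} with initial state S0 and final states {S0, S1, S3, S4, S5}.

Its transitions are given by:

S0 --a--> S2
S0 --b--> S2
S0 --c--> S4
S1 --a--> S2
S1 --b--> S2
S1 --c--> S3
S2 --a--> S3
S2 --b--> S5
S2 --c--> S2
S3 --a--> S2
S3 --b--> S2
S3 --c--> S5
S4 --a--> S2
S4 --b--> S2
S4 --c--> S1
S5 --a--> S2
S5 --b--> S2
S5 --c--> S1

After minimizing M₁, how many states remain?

2

Initial partition by acceptance: {S0,S1,S3,S4,S5} | {S2}.
No further refinement is possible. Final partition (2 blocks): {S0,S1,S3,S4,S5} | {S2}.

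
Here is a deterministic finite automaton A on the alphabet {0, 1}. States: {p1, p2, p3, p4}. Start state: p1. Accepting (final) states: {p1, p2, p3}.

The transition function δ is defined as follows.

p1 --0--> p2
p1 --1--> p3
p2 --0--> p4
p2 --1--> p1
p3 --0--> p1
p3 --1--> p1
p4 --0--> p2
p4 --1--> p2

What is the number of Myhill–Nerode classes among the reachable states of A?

4

Initial partition by acceptance: {p1,p2,p3} | {p4}.
Split {p1,p2,p3} by δ(·,0) → {p1,p3} and {p2}.
Split {p1,p3} by δ(·,0) → {p1} and {p3}.
The partition is now stable with 4 blocks: {p1} | {p4} | {p2} | {p3}.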